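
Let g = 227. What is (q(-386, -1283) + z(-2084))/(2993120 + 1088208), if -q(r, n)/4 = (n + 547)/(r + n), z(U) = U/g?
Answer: -1036621/386566042516 ≈ -2.6816e-6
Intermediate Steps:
z(U) = U/227
q(r, n) = -4*(547 + n)/(n + r) (q(r, n) = -4*(n + 547)/(r + n) = -4*(547 + n)/(n + r))
(q(-386, -1283) + z(-2084))/(2993120 + 1088208) = (4*(-547 - 1*(-1283))/(-1283 - 386) + (1/227)*(-2084))/(2993120 + 1088208) = (4*(-547 + 1283)/(-1669) - 2084/227)/4081328 = (4*(-1/1669)*736 - 2084/227)*(1/4081328) = (-2944/1669 - 2084/227)*(1/4081328) = -4146484/378863*1/4081328 = -1036621/386566042516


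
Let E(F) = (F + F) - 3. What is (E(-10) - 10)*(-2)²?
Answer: -132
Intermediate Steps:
E(F) = -3 + 2*F (E(F) = 2*F - 3 = -3 + 2*F)
(E(-10) - 10)*(-2)² = ((-3 + 2*(-10)) - 10)*(-2)² = ((-3 - 20) - 10)*4 = (-23 - 10)*4 = -33*4 = -132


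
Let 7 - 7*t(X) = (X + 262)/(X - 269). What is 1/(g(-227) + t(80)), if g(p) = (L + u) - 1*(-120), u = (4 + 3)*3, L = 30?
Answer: 147/25322 ≈ 0.0058052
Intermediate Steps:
u = 21 (u = 7*3 = 21)
t(X) = 1 - (262 + X)/(7*(-269 + X)) (t(X) = 1 - (X + 262)/(7*(X - 269)) = 1 - (262 + X)/(7*(-269 + X)))
g(p) = 171 (g(p) = (30 + 21) - 1*(-120) = 51 + 120 = 171)
1/(g(-227) + t(80)) = 1/(171 + 3*(-715 + 2*80)/(7*(-269 + 80))) = 1/(171 + (3/7)*(-715 + 160)/(-189)) = 1/(171 + (3/7)*(-1/189)*(-555)) = 1/(171 + 185/147) = 1/(25322/147) = 147/25322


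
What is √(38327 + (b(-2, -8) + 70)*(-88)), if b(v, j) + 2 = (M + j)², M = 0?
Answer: √26711 ≈ 163.44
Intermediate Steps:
b(v, j) = -2 + j² (b(v, j) = -2 + (0 + j)² = -2 + j²)
√(38327 + (b(-2, -8) + 70)*(-88)) = √(38327 + ((-2 + (-8)²) + 70)*(-88)) = √(38327 + ((-2 + 64) + 70)*(-88)) = √(38327 + (62 + 70)*(-88)) = √(38327 + 132*(-88)) = √(38327 - 11616) = √26711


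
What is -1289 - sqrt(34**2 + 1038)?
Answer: -1289 - sqrt(2194) ≈ -1335.8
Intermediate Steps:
-1289 - sqrt(34**2 + 1038) = -1289 - sqrt(1156 + 1038) = -1289 - sqrt(2194)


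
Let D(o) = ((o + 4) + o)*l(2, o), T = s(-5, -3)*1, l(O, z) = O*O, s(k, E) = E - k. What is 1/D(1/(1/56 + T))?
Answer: 113/2256 ≈ 0.050089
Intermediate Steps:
l(O, z) = O²
T = 2 (T = (-3 - 1*(-5))*1 = (-3 + 5)*1 = 2*1 = 2)
D(o) = 16 + 8*o (D(o) = ((o + 4) + o)*2² = ((4 + o) + o)*4 = (4 + 2*o)*4 = 16 + 8*o)
1/D(1/(1/56 + T)) = 1/(16 + 8/(1/56 + 2)) = 1/(16 + 8/(113/56)) = 1/(16 + 8*(56/113)) = 1/(16 + 448/113) = 1/(2256/113) = 113/2256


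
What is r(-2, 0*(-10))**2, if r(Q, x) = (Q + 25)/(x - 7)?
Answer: 529/49 ≈ 10.796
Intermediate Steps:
r(Q, x) = (25 + Q)/(-7 + x)
r(-2, 0*(-10))**2 = ((25 - 2)/(-7 + 0*(-10)))**2 = (23/(-7 + 0))**2 = (23/(-7))**2 = (-1/7*23)**2 = (-23/7)**2 = 529/49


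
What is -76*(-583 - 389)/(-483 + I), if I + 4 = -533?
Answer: -6156/85 ≈ -72.424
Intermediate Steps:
I = -537 (I = -4 - 533 = -537)
-76*(-583 - 389)/(-483 + I) = -76*(-583 - 389)/(-483 - 537) = -(-73872)/(-1020) = -(-73872)*(-1)/1020 = -76*81/85 = -6156/85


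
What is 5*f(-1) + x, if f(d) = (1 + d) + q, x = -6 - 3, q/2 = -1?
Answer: -19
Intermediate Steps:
q = -2 (q = 2*(-1) = -2)
x = -9
f(d) = -1 + d (f(d) = (1 + d) - 2 = -1 + d)
5*f(-1) + x = 5*(-1 - 1) - 9 = 5*(-2) - 9 = -10 - 9 = -19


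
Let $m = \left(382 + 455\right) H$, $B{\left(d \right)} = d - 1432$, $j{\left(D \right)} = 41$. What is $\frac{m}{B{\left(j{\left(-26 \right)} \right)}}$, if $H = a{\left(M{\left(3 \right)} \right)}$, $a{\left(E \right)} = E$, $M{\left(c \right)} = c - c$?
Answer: $0$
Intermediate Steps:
$M{\left(c \right)} = 0$
$H = 0$
$B{\left(d \right)} = -1432 + d$
$m = 0$ ($m = \left(382 + 455\right) 0 = 837 \cdot 0 = 0$)
$\frac{m}{B{\left(j{\left(-26 \right)} \right)}} = \frac{0}{-1432 + 41} = \frac{0}{-1391} = 0 \left(- \frac{1}{1391}\right) = 0$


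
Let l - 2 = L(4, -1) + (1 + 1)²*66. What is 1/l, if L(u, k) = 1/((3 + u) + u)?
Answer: 11/2927 ≈ 0.0037581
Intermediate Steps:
L(u, k) = 1/(3 + 2*u)
l = 2927/11 (l = 2 + (1/(3 + 2*4) + (1 + 1)²*66) = 2 + (1/(3 + 8) + 2²*66) = 2 + (1/11 + 4*66) = 2 + (1/11 + 264) = 2 + 2905/11 = 2927/11 ≈ 266.09)
1/l = 1/(2927/11) = 11/2927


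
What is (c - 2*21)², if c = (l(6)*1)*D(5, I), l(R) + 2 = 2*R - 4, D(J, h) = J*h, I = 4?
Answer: 6084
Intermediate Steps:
l(R) = -6 + 2*R (l(R) = -2 + (2*R - 4) = -2 + (-4 + 2*R) = -6 + 2*R)
c = 120 (c = ((-6 + 2*6)*1)*(5*4) = ((-6 + 12)*1)*20 = (6*1)*20 = 6*20 = 120)
(c - 2*21)² = (120 - 2*21)² = (120 - 42)² = 78² = 6084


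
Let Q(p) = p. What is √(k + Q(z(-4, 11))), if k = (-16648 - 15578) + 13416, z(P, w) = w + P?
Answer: I*√18803 ≈ 137.12*I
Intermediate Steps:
z(P, w) = P + w
k = -18810 (k = -32226 + 13416 = -18810)
√(k + Q(z(-4, 11))) = √(-18810 + (-4 + 11)) = √(-18810 + 7) = √(-18803) = I*√18803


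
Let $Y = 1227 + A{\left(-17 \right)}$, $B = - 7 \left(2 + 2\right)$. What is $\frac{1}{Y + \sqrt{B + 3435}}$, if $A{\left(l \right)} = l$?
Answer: $\frac{1210}{1460693} - \frac{\sqrt{3407}}{1460693} \approx 0.00078841$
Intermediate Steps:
$B = -28$ ($B = \left(-7\right) 4 = -28$)
$Y = 1210$ ($Y = 1227 - 17 = 1210$)
$\frac{1}{Y + \sqrt{B + 3435}} = \frac{1}{1210 + \sqrt{-28 + 3435}} = \frac{1}{1210 + \sqrt{3407}}$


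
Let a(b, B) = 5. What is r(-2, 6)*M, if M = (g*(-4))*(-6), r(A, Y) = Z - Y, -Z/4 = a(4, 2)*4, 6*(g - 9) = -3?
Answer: -17544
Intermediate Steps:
g = 17/2 (g = 9 + (⅙)*(-3) = 9 - ½ = 17/2 ≈ 8.5000)
Z = -80 (Z = -20*4 = -4*20 = -80)
r(A, Y) = -80 - Y
M = 204 (M = ((17/2)*(-4))*(-6) = -34*(-6) = 204)
r(-2, 6)*M = (-80 - 1*6)*204 = (-80 - 6)*204 = -86*204 = -17544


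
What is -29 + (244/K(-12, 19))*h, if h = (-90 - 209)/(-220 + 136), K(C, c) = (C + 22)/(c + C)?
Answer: 17369/30 ≈ 578.97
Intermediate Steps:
K(C, c) = (22 + C)/(C + c)
h = 299/84 (h = -299/(-84) = -299*(-1/84) = 299/84 ≈ 3.5595)
-29 + (244/K(-12, 19))*h = -29 + (244/(((22 - 12)/(-12 + 19))))*(299/84) = -29 + (244/((10/7)))*(299/84) = -29 + (244/(((1/7)*10)))*(299/84) = -29 + (244/(10/7))*(299/84) = -29 + (244*(7/10))*(299/84) = -29 + (854/5)*(299/84) = -29 + 18239/30 = 17369/30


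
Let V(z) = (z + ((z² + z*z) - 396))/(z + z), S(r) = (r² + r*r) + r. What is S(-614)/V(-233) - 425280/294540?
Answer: -574729378348/176640547 ≈ -3253.7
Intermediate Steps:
S(r) = r + 2*r² (S(r) = (r² + r²) + r = 2*r² + r = r + 2*r²)
V(z) = (-396 + z + 2*z²)/(2*z) (V(z) = (z + ((z² + z²) - 396))/((2*z)) = (z + (2*z² - 396))*(1/(2*z)) = (z + (-396 + 2*z²))*(1/(2*z)) = (-396 + z + 2*z²)*(1/(2*z)) = (-396 + z + 2*z²)/(2*z))
S(-614)/V(-233) - 425280/294540 = (-614*(1 + 2*(-614)))/(½ - 233 - 198/(-233)) - 425280/294540 = (-614*(1 - 1228))/(½ - 233 - 198*(-1/233)) - 425280*1/294540 = (-614*(-1227))/(½ - 233 + 198/233) - 7088/4909 = 753378/(-107949/466) - 7088/4909 = 753378*(-466/107949) - 7088/4909 = -117024716/35983 - 7088/4909 = -574729378348/176640547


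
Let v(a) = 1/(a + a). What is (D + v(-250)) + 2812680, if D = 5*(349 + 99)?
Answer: 1407459999/500 ≈ 2.8149e+6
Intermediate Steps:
v(a) = 1/(2*a)
D = 2240 (D = 5*448 = 2240)
(D + v(-250)) + 2812680 = (2240 + (½)/(-250)) + 2812680 = (2240 + (½)*(-1/250)) + 2812680 = (2240 - 1/500) + 2812680 = 1119999/500 + 2812680 = 1407459999/500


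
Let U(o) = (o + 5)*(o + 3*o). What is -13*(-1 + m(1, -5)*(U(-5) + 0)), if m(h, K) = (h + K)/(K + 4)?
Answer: 13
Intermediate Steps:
U(o) = 4*o*(5 + o) (U(o) = (5 + o)*(4*o) = 4*o*(5 + o))
m(h, K) = (K + h)/(4 + K)
-13*(-1 + m(1, -5)*(U(-5) + 0)) = -13*(-1 + ((-5 + 1)/(4 - 5))*(4*(-5)*(5 - 5) + 0)) = -13*(-1 + (-4/(-1))*(4*(-5)*0 + 0)) = -13*(-1 + (-1*(-4))*(0 + 0)) = -13*(-1 + 4*0) = -13*(-1 + 0) = -13*(-1) = 13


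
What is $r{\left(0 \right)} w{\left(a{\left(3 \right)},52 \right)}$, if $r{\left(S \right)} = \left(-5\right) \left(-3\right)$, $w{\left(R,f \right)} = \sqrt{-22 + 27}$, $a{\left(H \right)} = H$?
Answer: $15 \sqrt{5} \approx 33.541$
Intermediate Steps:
$w{\left(R,f \right)} = \sqrt{5}$
$r{\left(S \right)} = 15$
$r{\left(0 \right)} w{\left(a{\left(3 \right)},52 \right)} = 15 \sqrt{5}$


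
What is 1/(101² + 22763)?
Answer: 1/32964 ≈ 3.0336e-5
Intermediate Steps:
1/(101² + 22763) = 1/(10201 + 22763) = 1/32964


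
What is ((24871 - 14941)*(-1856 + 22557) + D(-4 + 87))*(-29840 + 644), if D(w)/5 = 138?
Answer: -6001577057520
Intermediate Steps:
D(w) = 690 (D(w) = 5*138 = 690)
((24871 - 14941)*(-1856 + 22557) + D(-4 + 87))*(-29840 + 644) = ((24871 - 14941)*(-1856 + 22557) + 690)*(-29840 + 644) = (9930*20701 + 690)*(-29196) = (205560930 + 690)*(-29196) = 205561620*(-29196) = -6001577057520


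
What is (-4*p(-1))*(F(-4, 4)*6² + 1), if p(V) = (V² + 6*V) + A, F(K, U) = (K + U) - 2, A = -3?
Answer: -2272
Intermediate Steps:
F(K, U) = -2 + K + U
p(V) = -3 + V² + 6*V (p(V) = (V² + 6*V) - 3 = -3 + V² + 6*V)
(-4*p(-1))*(F(-4, 4)*6² + 1) = (-4*(-3 + (-1)² + 6*(-1)))*((-2 - 4 + 4)*6² + 1) = (-4*(-3 + 1 - 6))*(-2*36 + 1) = (-4*(-8))*(-72 + 1) = 32*(-71) = -2272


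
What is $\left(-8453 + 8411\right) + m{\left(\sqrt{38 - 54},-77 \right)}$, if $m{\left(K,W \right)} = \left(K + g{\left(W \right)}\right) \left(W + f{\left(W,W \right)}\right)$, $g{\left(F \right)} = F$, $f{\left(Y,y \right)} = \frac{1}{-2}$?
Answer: $\frac{11851}{2} - 310 i \approx 5925.5 - 310.0 i$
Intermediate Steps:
$f{\left(Y,y \right)} = - \frac{1}{2}$
$m{\left(K,W \right)} = \left(- \frac{1}{2} + W\right) \left(K + W\right)$ ($m{\left(K,W \right)} = \left(K + W\right) \left(W - \frac{1}{2}\right) = \left(K + W\right) \left(- \frac{1}{2} + W\right) = \left(- \frac{1}{2} + W\right) \left(K + W\right)$)
$\left(-8453 + 8411\right) + m{\left(\sqrt{38 - 54},-77 \right)} = \left(-8453 + 8411\right) + \left(\left(-77\right)^{2} - \frac{\sqrt{38 - 54}}{2} - - \frac{77}{2} + \sqrt{38 - 54} \left(-77\right)\right) = -42 + \left(5929 - \frac{\sqrt{-16}}{2} + \frac{77}{2} + \sqrt{-16} \left(-77\right)\right) = -42 + \left(5929 - \frac{4 i}{2} + \frac{77}{2} + 4 i \left(-77\right)\right) = -42 + \left(5929 - 2 i + \frac{77}{2} - 308 i\right) = -42 + \left(\frac{11935}{2} - 310 i\right) = \frac{11851}{2} - 310 i$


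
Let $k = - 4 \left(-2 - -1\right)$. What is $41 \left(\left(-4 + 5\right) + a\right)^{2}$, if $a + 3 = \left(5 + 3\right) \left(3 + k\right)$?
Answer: $119556$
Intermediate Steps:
$k = 4$ ($k = - 4 \left(-2 + 1\right) = \left(-4\right) \left(-1\right) = 4$)
$a = 53$ ($a = -3 + \left(5 + 3\right) \left(3 + 4\right) = -3 + 8 \cdot 7 = -3 + 56 = 53$)
$41 \left(\left(-4 + 5\right) + a\right)^{2} = 41 \left(\left(-4 + 5\right) + 53\right)^{2} = 41 \left(1 + 53\right)^{2} = 41 \cdot 54^{2} = 41 \cdot 2916 = 119556$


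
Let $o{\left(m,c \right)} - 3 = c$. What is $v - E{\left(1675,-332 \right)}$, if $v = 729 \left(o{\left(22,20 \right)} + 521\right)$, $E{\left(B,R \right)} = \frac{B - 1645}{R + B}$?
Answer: $\frac{532601538}{1343} \approx 3.9658 \cdot 10^{5}$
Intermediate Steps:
$o{\left(m,c \right)} = 3 + c$
$E{\left(B,R \right)} = \frac{-1645 + B}{B + R}$
$v = 396576$ ($v = 729 \left(\left(3 + 20\right) + 521\right) = 729 \left(23 + 521\right) = 729 \cdot 544 = 396576$)
$v - E{\left(1675,-332 \right)} = 396576 - \frac{-1645 + 1675}{1675 - 332} = 396576 - \frac{1}{1343} \cdot 30 = 396576 - \frac{30}{1343} = \frac{532601538}{1343}$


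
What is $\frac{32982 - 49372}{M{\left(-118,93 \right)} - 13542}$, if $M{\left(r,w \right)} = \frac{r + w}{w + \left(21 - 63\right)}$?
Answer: $\frac{835890}{690667} \approx 1.2103$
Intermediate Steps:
$M{\left(r,w \right)} = \frac{r + w}{-42 + w}$ ($M{\left(r,w \right)} = \frac{r + w}{w + \left(21 - 63\right)} = \frac{r + w}{w - 42} = \frac{r + w}{-42 + w}$)
$\frac{32982 - 49372}{M{\left(-118,93 \right)} - 13542} = \frac{32982 - 49372}{\frac{-118 + 93}{-42 + 93} - 13542} = - \frac{16390}{\frac{1}{51} \left(-25\right) - 13542} = - \frac{16390}{- \frac{25}{51} - 13542} = - \frac{16390}{- \frac{690667}{51}} = \left(-16390\right) \left(- \frac{51}{690667}\right) = \frac{835890}{690667}$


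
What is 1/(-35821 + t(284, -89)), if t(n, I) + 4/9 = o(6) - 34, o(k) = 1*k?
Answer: -9/322645 ≈ -2.7894e-5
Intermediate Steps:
o(k) = k
t(n, I) = -256/9 (t(n, I) = -4/9 + (6 - 34) = -4/9 - 28 = -256/9)
1/(-35821 + t(284, -89)) = 1/(-35821 - 256/9) = 1/(-322645/9) = -9/322645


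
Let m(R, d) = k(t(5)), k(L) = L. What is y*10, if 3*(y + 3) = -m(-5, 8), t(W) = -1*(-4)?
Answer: -130/3 ≈ -43.333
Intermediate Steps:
t(W) = 4
m(R, d) = 4
y = -13/3 (y = -3 + (-1*4)/3 = -3 + (1/3)*(-4) = -3 - 4/3 = -13/3 ≈ -4.3333)
y*10 = -13/3*10 = -130/3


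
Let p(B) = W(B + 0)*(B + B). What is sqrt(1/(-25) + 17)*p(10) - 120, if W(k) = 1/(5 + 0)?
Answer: -120 + 8*sqrt(106)/5 ≈ -103.53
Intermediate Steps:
W(k) = 1/5
p(B) = 2*B/5 (p(B) = (B + B)/5 = (2*B)/5 = 2*B/5)
sqrt(1/(-25) + 17)*p(10) - 120 = sqrt(1/(-25) + 17)*((2/5)*10) - 120 = sqrt(-1/25 + 17)*4 - 120 = sqrt(424/25)*4 - 120 = (2*sqrt(106)/5)*4 - 120 = 8*sqrt(106)/5 - 120 = -120 + 8*sqrt(106)/5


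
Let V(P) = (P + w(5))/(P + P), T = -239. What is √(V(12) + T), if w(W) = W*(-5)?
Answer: I*√34494/12 ≈ 15.477*I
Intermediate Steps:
w(W) = -5*W
V(P) = (-25 + P)/(2*P) (V(P) = (P - 5*5)/(P + P) = (P - 25)/((2*P)) = (-25 + P)*(1/(2*P)) = (-25 + P)/(2*P))
√(V(12) + T) = √((½)*(-25 + 12)/12 - 239) = √((½)*(1/12)*(-13) - 239) = √(-13/24 - 239) = √(-5749/24) = I*√34494/12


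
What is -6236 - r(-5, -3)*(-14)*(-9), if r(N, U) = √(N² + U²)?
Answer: -6236 - 126*√34 ≈ -6970.7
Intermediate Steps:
-6236 - r(-5, -3)*(-14)*(-9) = -6236 - √((-5)² + (-3)²)*(-14)*(-9) = -6236 - √(25 + 9)*(-14)*(-9) = -6236 - √34*(-14)*(-9) = -6236 - (-14*√34)*(-9) = -6236 - 126*√34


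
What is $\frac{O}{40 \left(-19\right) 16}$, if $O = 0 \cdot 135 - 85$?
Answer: $\frac{17}{2432} \approx 0.0069901$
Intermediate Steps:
$O = -85$ ($O = 0 - 85 = -85$)
$\frac{O}{40 \left(-19\right) 16} = - \frac{85}{40 \left(-19\right) 16} = - \frac{85}{\left(-760\right) 16} = - \frac{85}{-12160} = \left(-85\right) \left(- \frac{1}{12160}\right) = \frac{17}{2432}$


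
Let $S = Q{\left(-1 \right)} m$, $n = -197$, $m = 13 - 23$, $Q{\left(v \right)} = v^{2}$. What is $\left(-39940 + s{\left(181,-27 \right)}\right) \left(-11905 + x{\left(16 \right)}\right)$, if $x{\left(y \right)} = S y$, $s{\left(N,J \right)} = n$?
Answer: $484252905$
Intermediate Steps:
$m = -10$ ($m = 13 - 23 = -10$)
$s{\left(N,J \right)} = -197$
$S = -10$ ($S = \left(-1\right)^{2} \left(-10\right) = 1 \left(-10\right) = -10$)
$x{\left(y \right)} = - 10 y$
$\left(-39940 + s{\left(181,-27 \right)}\right) \left(-11905 + x{\left(16 \right)}\right) = \left(-39940 - 197\right) \left(-11905 - 160\right) = - 40137 \left(-11905 - 160\right) = \left(-40137\right) \left(-12065\right) = 484252905$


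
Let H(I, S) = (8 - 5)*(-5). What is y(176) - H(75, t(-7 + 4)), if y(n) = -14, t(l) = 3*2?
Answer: 1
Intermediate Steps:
t(l) = 6
H(I, S) = -15 (H(I, S) = 3*(-5) = -15)
y(176) - H(75, t(-7 + 4)) = -14 - 1*(-15) = -14 + 15 = 1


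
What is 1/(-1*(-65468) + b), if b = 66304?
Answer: 1/131772 ≈ 7.5889e-6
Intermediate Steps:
1/(-1*(-65468) + b) = 1/(-1*(-65468) + 66304) = 1/(65468 + 66304) = 1/131772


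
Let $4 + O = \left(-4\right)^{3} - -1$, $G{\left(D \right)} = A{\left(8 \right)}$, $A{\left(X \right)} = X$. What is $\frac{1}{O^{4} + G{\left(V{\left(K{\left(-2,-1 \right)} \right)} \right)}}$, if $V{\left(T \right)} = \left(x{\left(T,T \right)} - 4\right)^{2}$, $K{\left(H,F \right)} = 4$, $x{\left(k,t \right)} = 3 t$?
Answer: $\frac{1}{20151129} \approx 4.9625 \cdot 10^{-8}$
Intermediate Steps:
$V{\left(T \right)} = \left(-4 + 3 T\right)^{2}$ ($V{\left(T \right)} = \left(3 T - 4\right)^{2} = \left(-4 + 3 T\right)^{2}$)
$G{\left(D \right)} = 8$
$O = -67$ ($O = -4 + \left(\left(-4\right)^{3} - -1\right) = -4 + \left(-64 + 1\right) = -4 - 63 = -67$)
$\frac{1}{O^{4} + G{\left(V{\left(K{\left(-2,-1 \right)} \right)} \right)}} = \frac{1}{\left(-67\right)^{4} + 8} = \frac{1}{20151121 + 8} = \frac{1}{20151129}$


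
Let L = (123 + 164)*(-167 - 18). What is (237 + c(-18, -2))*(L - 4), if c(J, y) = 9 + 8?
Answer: -13487146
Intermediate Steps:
c(J, y) = 17
L = -53095 (L = 287*(-185) = -53095)
(237 + c(-18, -2))*(L - 4) = (237 + 17)*(-53095 - 4) = 254*(-53099) = -13487146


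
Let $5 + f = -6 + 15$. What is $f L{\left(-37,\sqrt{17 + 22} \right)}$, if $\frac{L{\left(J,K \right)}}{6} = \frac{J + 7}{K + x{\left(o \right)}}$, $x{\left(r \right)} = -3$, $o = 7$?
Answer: $-72 - 24 \sqrt{39} \approx -221.88$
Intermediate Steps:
$L{\left(J,K \right)} = \frac{6 \left(7 + J\right)}{-3 + K}$ ($L{\left(J,K \right)} = 6 \frac{J + 7}{K - 3} = 6 \frac{7 + J}{-3 + K} = \frac{6 \left(7 + J\right)}{-3 + K}$)
$f = 4$ ($f = -5 + \left(-6 + 15\right) = -5 + 9 = 4$)
$f L{\left(-37,\sqrt{17 + 22} \right)} = 4 \frac{6 \left(7 - 37\right)}{-3 + \sqrt{17 + 22}} = 4 \cdot 6 \frac{1}{-3 + \sqrt{39}} \left(-30\right) = 4 \left(- \frac{180}{-3 + \sqrt{39}}\right) = - \frac{720}{-3 + \sqrt{39}}$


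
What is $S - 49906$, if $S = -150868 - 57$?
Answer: $-200831$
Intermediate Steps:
$S = -150925$ ($S = -150868 - 57 = -150925$)
$S - 49906 = -150925 - 49906 = -200831$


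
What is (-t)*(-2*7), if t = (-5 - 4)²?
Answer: 1134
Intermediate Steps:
t = 81 (t = (-9)² = 81)
(-t)*(-2*7) = (-1*81)*(-2*7) = -81*(-14) = 1134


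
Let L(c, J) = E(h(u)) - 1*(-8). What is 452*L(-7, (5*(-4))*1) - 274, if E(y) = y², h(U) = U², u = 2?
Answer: 10574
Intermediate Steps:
L(c, J) = 24 (L(c, J) = (2²)² - 1*(-8) = 4² + 8 = 16 + 8 = 24)
452*L(-7, (5*(-4))*1) - 274 = 452*24 - 274 = 10848 - 274 = 10574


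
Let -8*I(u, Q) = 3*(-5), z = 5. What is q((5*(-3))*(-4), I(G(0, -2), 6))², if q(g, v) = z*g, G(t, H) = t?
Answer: 90000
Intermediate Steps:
I(u, Q) = 15/8 (I(u, Q) = -3*(-5)/8 = -⅛*(-15) = 15/8)
q(g, v) = 5*g
q((5*(-3))*(-4), I(G(0, -2), 6))² = (5*((5*(-3))*(-4)))² = (5*(-15*(-4)))² = (5*60)² = 300² = 90000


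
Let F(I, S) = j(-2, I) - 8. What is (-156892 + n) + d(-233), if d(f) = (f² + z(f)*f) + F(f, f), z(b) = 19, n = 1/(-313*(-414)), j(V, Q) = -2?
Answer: -13870457279/129582 ≈ -1.0704e+5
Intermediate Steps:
n = 1/129582 ≈ 7.7171e-6
F(I, S) = -10 (F(I, S) = -2 - 8 = -10)
d(f) = -10 + f² + 19*f (d(f) = (f² + 19*f) - 10 = -10 + f² + 19*f)
(-156892 + n) + d(-233) = (-156892 + 1/129582) + (-10 + (-233)² + 19*(-233)) = -20330379143/129582 + (-10 + 54289 - 4427) = -20330379143/129582 + 49852 = -13870457279/129582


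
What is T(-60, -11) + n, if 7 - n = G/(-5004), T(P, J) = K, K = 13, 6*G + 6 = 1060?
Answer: 300767/15012 ≈ 20.035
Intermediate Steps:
G = 527/3 (G = -1 + (⅙)*1060 = -1 + 530/3 = 527/3 ≈ 175.67)
T(P, J) = 13
n = 105611/15012 (n = 7 - 527/(3*(-5004)) = 7 - 527*(-1)/(3*5004) = 7 - 1*(-527/15012) = 7 + 527/15012 = 105611/15012 ≈ 7.0351)
T(-60, -11) + n = 13 + 105611/15012 = 300767/15012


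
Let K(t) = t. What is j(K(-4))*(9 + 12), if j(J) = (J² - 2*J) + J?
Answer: 420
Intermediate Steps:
j(J) = J² - J
j(K(-4))*(9 + 12) = (-4*(-1 - 4))*(9 + 12) = -4*(-5)*21 = 20*21 = 420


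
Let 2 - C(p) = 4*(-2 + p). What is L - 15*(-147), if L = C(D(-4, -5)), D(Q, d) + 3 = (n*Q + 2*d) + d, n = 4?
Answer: 2351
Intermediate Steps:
D(Q, d) = -3 + 3*d + 4*Q (D(Q, d) = -3 + ((4*Q + 2*d) + d) = -3 + ((2*d + 4*Q) + d) = -3 + (3*d + 4*Q) = -3 + 3*d + 4*Q)
C(p) = 10 - 4*p (C(p) = 2 - 4*(-2 + p) = 2 - (-8 + 4*p) = 2 + (8 - 4*p) = 10 - 4*p)
L = 146 (L = 10 - 4*(-3 + 3*(-5) + 4*(-4)) = 10 - 4*(-3 - 15 - 16) = 10 - 4*(-34) = 10 + 136 = 146)
L - 15*(-147) = 146 - 15*(-147) = 146 + 2205 = 2351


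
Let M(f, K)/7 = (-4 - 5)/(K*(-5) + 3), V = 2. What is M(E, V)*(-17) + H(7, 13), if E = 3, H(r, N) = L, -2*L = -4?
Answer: -151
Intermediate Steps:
L = 2 (L = -½*(-4) = 2)
H(r, N) = 2
M(f, K) = -63/(3 - 5*K) (M(f, K) = 7*((-4 - 5)/(K*(-5) + 3)) = 7*(-9/(-5*K + 3)) = 7*(-9/(3 - 5*K)) = -63/(3 - 5*K))
M(E, V)*(-17) + H(7, 13) = (63/(-3 + 5*2))*(-17) + 2 = (63/(-3 + 10))*(-17) + 2 = (63/7)*(-17) + 2 = (63*(⅐))*(-17) + 2 = 9*(-17) + 2 = -153 + 2 = -151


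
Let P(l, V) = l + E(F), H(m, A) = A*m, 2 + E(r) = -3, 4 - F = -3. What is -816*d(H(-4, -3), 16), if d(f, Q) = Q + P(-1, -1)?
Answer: -8160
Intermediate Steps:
F = 7 (F = 4 - 1*(-3) = 4 + 3 = 7)
E(r) = -5 (E(r) = -2 - 3 = -5)
P(l, V) = -5 + l (P(l, V) = l - 5 = -5 + l)
d(f, Q) = -6 + Q (d(f, Q) = Q + (-5 - 1) = Q - 6 = -6 + Q)
-816*d(H(-4, -3), 16) = -816*(-6 + 16) = -816*10 = -8160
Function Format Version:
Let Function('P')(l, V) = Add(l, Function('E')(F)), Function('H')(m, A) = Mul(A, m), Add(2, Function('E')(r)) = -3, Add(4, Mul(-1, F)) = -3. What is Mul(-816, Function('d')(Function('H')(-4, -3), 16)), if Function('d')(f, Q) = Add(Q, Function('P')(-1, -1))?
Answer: -8160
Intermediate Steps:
F = 7 (F = Add(4, Mul(-1, -3)) = Add(4, 3) = 7)
Function('E')(r) = -5 (Function('E')(r) = Add(-2, -3) = -5)
Function('P')(l, V) = Add(-5, l) (Function('P')(l, V) = Add(l, -5) = Add(-5, l))
Function('d')(f, Q) = Add(-6, Q) (Function('d')(f, Q) = Add(Q, Add(-5, -1)) = Add(Q, -6) = Add(-6, Q))
Mul(-816, Function('d')(Function('H')(-4, -3), 16)) = Mul(-816, Add(-6, 16)) = Mul(-816, 10) = -8160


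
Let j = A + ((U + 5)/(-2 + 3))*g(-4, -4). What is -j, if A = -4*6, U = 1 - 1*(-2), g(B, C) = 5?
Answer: -16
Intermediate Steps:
U = 3 (U = 1 + 2 = 3)
A = -24
j = 16 (j = -24 + ((3 + 5)/(-2 + 3))*5 = -24 + (8/1)*5 = -24 + (8*1)*5 = -24 + 8*5 = -24 + 40 = 16)
-j = -1*16 = -16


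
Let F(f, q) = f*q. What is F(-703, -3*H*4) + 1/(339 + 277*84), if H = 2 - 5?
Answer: -597445955/23607 ≈ -25308.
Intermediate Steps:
H = -3
F(-703, -3*H*4) + 1/(339 + 277*84) = -703*(-3*(-3))*4 + 1/(339 + 277*84) = -6327*4 + 1/(339 + 23268) = -703*36 + 1/23607 = -25308 + 1/23607 = -597445955/23607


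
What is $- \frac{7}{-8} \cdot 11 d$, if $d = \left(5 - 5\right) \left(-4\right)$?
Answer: $0$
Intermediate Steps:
$d = 0$ ($d = 0 \left(-4\right) = 0$)
$- \frac{7}{-8} \cdot 11 d = - \frac{7}{-8} \cdot 11 \cdot 0 = \left(-7\right) \left(- \frac{1}{8}\right) 11 \cdot 0 = \frac{7}{8} \cdot 11 \cdot 0 = \frac{77}{8} \cdot 0 = 0$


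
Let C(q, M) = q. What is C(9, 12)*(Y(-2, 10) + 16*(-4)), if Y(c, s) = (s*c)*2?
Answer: -936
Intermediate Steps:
Y(c, s) = 2*c*s (Y(c, s) = (c*s)*2 = 2*c*s)
C(9, 12)*(Y(-2, 10) + 16*(-4)) = 9*(2*(-2)*10 + 16*(-4)) = 9*(-40 - 64) = 9*(-104) = -936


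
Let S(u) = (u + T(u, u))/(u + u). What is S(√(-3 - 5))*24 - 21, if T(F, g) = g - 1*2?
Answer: 3 + 6*I*√2 ≈ 3.0 + 8.4853*I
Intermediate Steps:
T(F, g) = -2 + g (T(F, g) = g - 2 = -2 + g)
S(u) = (-2 + 2*u)/(2*u) (S(u) = (u + (-2 + u))/(u + u) = (-2 + 2*u)/((2*u)) = (-2 + 2*u)*(1/(2*u)) = (-2 + 2*u)/(2*u))
S(√(-3 - 5))*24 - 21 = ((-1 + √(-3 - 5))/(√(-3 - 5)))*24 - 21 = ((-1 + √(-8))/(√(-8)))*24 - 21 = ((-1 + 2*I*√2)/((2*I*√2)))*24 - 21 = ((-I*√2/4)*(-1 + 2*I*√2))*24 - 21 = -I*√2*(-1 + 2*I*√2)/4*24 - 21 = -6*I*√2*(-1 + 2*I*√2) - 21 = -21 - 6*I*√2*(-1 + 2*I*√2)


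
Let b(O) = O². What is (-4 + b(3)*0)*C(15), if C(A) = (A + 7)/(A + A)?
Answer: -44/15 ≈ -2.9333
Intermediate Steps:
C(A) = (7 + A)/(2*A) (C(A) = (7 + A)/((2*A)) = (7 + A)*(1/(2*A)) = (7 + A)/(2*A))
(-4 + b(3)*0)*C(15) = (-4 + 3²*0)*((½)*(7 + 15)/15) = (-4 + 9*0)*((½)*(1/15)*22) = (-4 + 0)*(11/15) = -4*11/15 = -44/15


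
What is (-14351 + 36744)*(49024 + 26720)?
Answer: 1696135392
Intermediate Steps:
(-14351 + 36744)*(49024 + 26720) = 22393*75744 = 1696135392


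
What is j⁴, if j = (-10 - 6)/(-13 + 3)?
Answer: 4096/625 ≈ 6.5536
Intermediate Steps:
j = 8/5 (j = -16/(-10) = -16*(-⅒) = 8/5 ≈ 1.6000)
j⁴ = (8/5)⁴ = 4096/625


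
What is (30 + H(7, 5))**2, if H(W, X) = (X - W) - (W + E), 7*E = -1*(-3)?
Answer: 20736/49 ≈ 423.18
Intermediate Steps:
E = 3/7 (E = (-1*(-3))/7 = (1/7)*3 = 3/7 ≈ 0.42857)
H(W, X) = -3/7 + X - 2*W (H(W, X) = (X - W) - (W + 3/7) = (X - W) - (3/7 + W) = (X - W) + (-3/7 - W) = -3/7 + X - 2*W)
(30 + H(7, 5))**2 = (30 + (-3/7 + 5 - 2*7))**2 = (30 + (-3/7 + 5 - 14))**2 = (30 - 66/7)**2 = (144/7)**2 = 20736/49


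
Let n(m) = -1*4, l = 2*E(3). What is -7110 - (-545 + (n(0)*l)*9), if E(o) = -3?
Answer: -6781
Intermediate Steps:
l = -6 (l = 2*(-3) = -6)
n(m) = -4
-7110 - (-545 + (n(0)*l)*9) = -7110 - (-545 - 4*(-6)*9) = -7110 - (-545 + 24*9) = -7110 - (-545 + 216) = -7110 - 1*(-329) = -7110 + 329 = -6781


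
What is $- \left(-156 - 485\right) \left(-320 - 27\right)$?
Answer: $-222427$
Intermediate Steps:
$- \left(-156 - 485\right) \left(-320 - 27\right) = - \left(-641\right) \left(-347\right) = \left(-1\right) 222427 = -222427$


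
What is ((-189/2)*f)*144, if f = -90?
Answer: 1224720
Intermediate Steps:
((-189/2)*f)*144 = (-189/2*(-90))*144 = (-189*½*(-90))*144 = -189/2*(-90)*144 = 8505*144 = 1224720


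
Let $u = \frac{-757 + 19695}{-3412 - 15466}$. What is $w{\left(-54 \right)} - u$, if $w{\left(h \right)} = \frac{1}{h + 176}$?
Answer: $\frac{1164657}{1151558} \approx 1.0114$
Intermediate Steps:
$w{\left(h \right)} = \frac{1}{176 + h}$
$u = - \frac{9469}{9439}$ ($u = \frac{18938}{-18878} = 18938 \left(- \frac{1}{18878}\right) = - \frac{9469}{9439} \approx -1.0032$)
$w{\left(-54 \right)} - u = \frac{1}{176 - 54} - - \frac{9469}{9439} = \frac{1}{122} + \frac{9469}{9439} = \frac{1164657}{1151558}$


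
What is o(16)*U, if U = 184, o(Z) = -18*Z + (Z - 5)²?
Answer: -30728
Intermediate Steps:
o(Z) = (-5 + Z)² - 18*Z (o(Z) = -18*Z + (-5 + Z)² = (-5 + Z)² - 18*Z)
o(16)*U = ((-5 + 16)² - 18*16)*184 = (11² - 288)*184 = (121 - 288)*184 = -167*184 = -30728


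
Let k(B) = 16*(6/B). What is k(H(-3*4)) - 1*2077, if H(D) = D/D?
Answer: -1981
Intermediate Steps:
H(D) = 1
k(B) = 96/B
k(H(-3*4)) - 1*2077 = 96/1 - 1*2077 = 96*1 - 2077 = 96 - 2077 = -1981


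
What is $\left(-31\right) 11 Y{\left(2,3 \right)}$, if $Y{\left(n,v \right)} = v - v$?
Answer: $0$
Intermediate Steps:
$Y{\left(n,v \right)} = 0$
$\left(-31\right) 11 Y{\left(2,3 \right)} = \left(-31\right) 11 \cdot 0 = \left(-341\right) 0 = 0$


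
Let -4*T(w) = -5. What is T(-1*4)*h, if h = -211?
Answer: -1055/4 ≈ -263.75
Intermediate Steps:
T(w) = 5/4 (T(w) = -1/4*(-5) = 5/4)
T(-1*4)*h = (5/4)*(-211) = -1055/4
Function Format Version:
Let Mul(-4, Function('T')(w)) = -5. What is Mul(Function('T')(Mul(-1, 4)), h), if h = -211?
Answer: Rational(-1055, 4) ≈ -263.75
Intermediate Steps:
Function('T')(w) = Rational(5, 4) (Function('T')(w) = Mul(Rational(-1, 4), -5) = Rational(5, 4))
Mul(Function('T')(Mul(-1, 4)), h) = Mul(Rational(5, 4), -211) = Rational(-1055, 4)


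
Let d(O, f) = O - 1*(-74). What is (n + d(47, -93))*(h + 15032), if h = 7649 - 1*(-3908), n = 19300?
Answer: 516384969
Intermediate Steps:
d(O, f) = 74 + O (d(O, f) = O + 74 = 74 + O)
h = 11557 (h = 7649 + 3908 = 11557)
(n + d(47, -93))*(h + 15032) = (19300 + (74 + 47))*(11557 + 15032) = (19300 + 121)*26589 = 19421*26589 = 516384969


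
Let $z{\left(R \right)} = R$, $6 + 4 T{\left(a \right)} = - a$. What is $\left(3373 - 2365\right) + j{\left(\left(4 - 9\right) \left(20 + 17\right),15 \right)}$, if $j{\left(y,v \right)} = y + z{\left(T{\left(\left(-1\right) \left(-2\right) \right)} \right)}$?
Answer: $821$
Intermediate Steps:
$T{\left(a \right)} = - \frac{3}{2} - \frac{a}{4}$ ($T{\left(a \right)} = - \frac{3}{2} + \frac{\left(-1\right) a}{4} = - \frac{3}{2} - \frac{a}{4}$)
$j{\left(y,v \right)} = -2 + y$ ($j{\left(y,v \right)} = y - \left(\frac{3}{2} + \frac{\left(-1\right) \left(-2\right)}{4}\right) = y - 2 = -2 + y$)
$\left(3373 - 2365\right) + j{\left(\left(4 - 9\right) \left(20 + 17\right),15 \right)} = \left(3373 - 2365\right) + \left(-2 + \left(4 - 9\right) \left(20 + 17\right)\right) = \left(3373 - 2365\right) - 187 = 1008 - 187 = 821$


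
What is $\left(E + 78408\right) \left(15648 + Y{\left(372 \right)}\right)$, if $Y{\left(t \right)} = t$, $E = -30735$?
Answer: $763721460$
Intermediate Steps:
$\left(E + 78408\right) \left(15648 + Y{\left(372 \right)}\right) = \left(-30735 + 78408\right) \left(15648 + 372\right) = 47673 \cdot 16020 = 763721460$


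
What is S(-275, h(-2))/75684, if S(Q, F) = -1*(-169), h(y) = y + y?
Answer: 169/75684 ≈ 0.0022330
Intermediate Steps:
h(y) = 2*y
S(Q, F) = 169
S(-275, h(-2))/75684 = 169/75684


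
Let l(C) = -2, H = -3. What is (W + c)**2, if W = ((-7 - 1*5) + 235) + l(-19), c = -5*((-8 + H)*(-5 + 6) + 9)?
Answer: 53361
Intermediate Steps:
c = 10 (c = -5*((-8 - 3)*(-5 + 6) + 9) = -5*(-11*1 + 9) = -5*(-11 + 9) = -5*(-2) = 10)
W = 221 (W = ((-7 - 1*5) + 235) - 2 = ((-7 - 5) + 235) - 2 = (-12 + 235) - 2 = 223 - 2 = 221)
(W + c)**2 = (221 + 10)**2 = 231**2 = 53361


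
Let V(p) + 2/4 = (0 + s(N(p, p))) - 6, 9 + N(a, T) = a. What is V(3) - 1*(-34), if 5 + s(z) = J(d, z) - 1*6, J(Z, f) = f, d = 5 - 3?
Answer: 21/2 ≈ 10.500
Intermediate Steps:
d = 2
N(a, T) = -9 + a
s(z) = -11 + z (s(z) = -5 + (z - 1*6) = -5 + (z - 6) = -5 + (-6 + z) = -11 + z)
V(p) = -53/2 + p (V(p) = -½ + ((0 + (-11 + (-9 + p))) - 6) = -½ + ((0 + (-20 + p)) - 6) = -½ + ((-20 + p) - 6) = -½ + (-26 + p) = -53/2 + p)
V(3) - 1*(-34) = (-53/2 + 3) - 1*(-34) = -47/2 + 34 = 21/2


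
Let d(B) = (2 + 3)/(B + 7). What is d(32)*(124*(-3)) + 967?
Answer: 11951/13 ≈ 919.31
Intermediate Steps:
d(B) = 5/(7 + B)
d(32)*(124*(-3)) + 967 = (5/(7 + 32))*(124*(-3)) + 967 = (5/39)*(-372) + 967 = -620/13 + 967 = 11951/13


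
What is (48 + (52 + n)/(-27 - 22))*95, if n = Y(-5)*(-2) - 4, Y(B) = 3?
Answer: 31350/7 ≈ 4478.6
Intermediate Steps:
n = -10 (n = 3*(-2) - 4 = -6 - 4 = -10)
(48 + (52 + n)/(-27 - 22))*95 = (48 + (52 - 10)/(-27 - 22))*95 = (48 + 42/(-49))*95 = (48 + 42*(-1/49))*95 = (48 - 6/7)*95 = (330/7)*95 = 31350/7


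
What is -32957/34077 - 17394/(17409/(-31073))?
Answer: 877023400441/28249833 ≈ 31045.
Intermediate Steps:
-32957/34077 - 17394/(17409/(-31073)) = -32957*1/34077 - 17394/(17409*(-1/31073)) = -32957/34077 - 17394/(-2487/4439) = -32957/34077 - 17394*(-4439/2487) = -32957/34077 + 25737322/829 = 877023400441/28249833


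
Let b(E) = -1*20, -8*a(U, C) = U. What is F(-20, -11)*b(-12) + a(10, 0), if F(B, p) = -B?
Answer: -1605/4 ≈ -401.25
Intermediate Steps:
a(U, C) = -U/8
b(E) = -20
F(-20, -11)*b(-12) + a(10, 0) = -1*(-20)*(-20) - ⅛*10 = 20*(-20) - 5/4 = -400 - 5/4 = -1605/4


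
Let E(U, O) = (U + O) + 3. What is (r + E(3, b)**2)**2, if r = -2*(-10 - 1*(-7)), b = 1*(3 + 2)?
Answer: 16129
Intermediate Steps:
b = 5 (b = 1*5 = 5)
E(U, O) = 3 + O + U (E(U, O) = (O + U) + 3 = 3 + O + U)
r = 6 (r = -2*(-10 + 7) = -2*(-3) = 6)
(r + E(3, b)**2)**2 = (6 + (3 + 5 + 3)**2)**2 = (6 + 11**2)**2 = (6 + 121)**2 = 127**2 = 16129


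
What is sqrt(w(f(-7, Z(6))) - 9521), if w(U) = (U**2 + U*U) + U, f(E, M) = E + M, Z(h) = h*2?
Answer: I*sqrt(9466) ≈ 97.293*I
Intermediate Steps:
Z(h) = 2*h
w(U) = U + 2*U**2 (w(U) = (U**2 + U**2) + U = 2*U**2 + U = U + 2*U**2)
sqrt(w(f(-7, Z(6))) - 9521) = sqrt((-7 + 2*6)*(1 + 2*(-7 + 2*6)) - 9521) = sqrt((-7 + 12)*(1 + 2*(-7 + 12)) - 9521) = sqrt(5*(1 + 2*5) - 9521) = sqrt(5*(1 + 10) - 9521) = sqrt(5*11 - 9521) = sqrt(55 - 9521) = sqrt(-9466) = I*sqrt(9466)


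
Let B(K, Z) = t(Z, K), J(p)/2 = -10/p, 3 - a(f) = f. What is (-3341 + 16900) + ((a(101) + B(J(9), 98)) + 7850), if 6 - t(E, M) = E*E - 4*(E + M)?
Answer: 108865/9 ≈ 12096.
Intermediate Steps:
a(f) = 3 - f
J(p) = -20/p (J(p) = 2*(-10/p) = -20/p)
t(E, M) = 6 - E**2 + 4*E + 4*M (t(E, M) = 6 - (E*E - 4*(E + M)) = 6 - (E**2 + (-4*E - 4*M)) = 6 - (E**2 - 4*E - 4*M) = 6 + (-E**2 + 4*E + 4*M) = 6 - E**2 + 4*E + 4*M)
B(K, Z) = 6 - Z**2 + 4*K + 4*Z (B(K, Z) = 6 - Z**2 + 4*Z + 4*K = 6 - Z**2 + 4*K + 4*Z)
(-3341 + 16900) + ((a(101) + B(J(9), 98)) + 7850) = (-3341 + 16900) + (((3 - 1*101) + (6 - 1*98**2 + 4*(-20/9) + 4*98)) + 7850) = 13559 + (((3 - 101) + (6 - 1*9604 + 4*(-20*1/9) + 392)) + 7850) = 13559 + ((-98 + (6 - 9604 + 4*(-20/9) + 392)) + 7850) = 13559 + ((-98 + (6 - 9604 - 80/9 + 392)) + 7850) = 13559 + ((-98 - 82934/9) + 7850) = 13559 + (-83816/9 + 7850) = 13559 - 13166/9 = 108865/9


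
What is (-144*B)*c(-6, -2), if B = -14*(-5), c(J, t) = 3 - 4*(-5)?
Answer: -231840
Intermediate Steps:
c(J, t) = 23 (c(J, t) = 3 + 20 = 23)
B = 70
(-144*B)*c(-6, -2) = -144*70*23 = -10080*23 = -231840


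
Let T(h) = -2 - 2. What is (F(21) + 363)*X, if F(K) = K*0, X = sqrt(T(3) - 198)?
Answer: 363*I*sqrt(202) ≈ 5159.2*I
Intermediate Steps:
T(h) = -4
X = I*sqrt(202) (X = sqrt(-4 - 198) = sqrt(-202) = I*sqrt(202) ≈ 14.213*I)
F(K) = 0
(F(21) + 363)*X = (0 + 363)*(I*sqrt(202)) = 363*(I*sqrt(202)) = 363*I*sqrt(202)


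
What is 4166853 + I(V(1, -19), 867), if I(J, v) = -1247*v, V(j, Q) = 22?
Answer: 3085704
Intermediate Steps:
4166853 + I(V(1, -19), 867) = 4166853 - 1247*867 = 4166853 - 1081149 = 3085704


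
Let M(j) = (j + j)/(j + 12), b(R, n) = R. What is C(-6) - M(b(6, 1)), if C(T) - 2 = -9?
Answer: -23/3 ≈ -7.6667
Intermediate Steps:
M(j) = 2*j/(12 + j) (M(j) = (2*j)/(12 + j) = 2*j/(12 + j))
C(T) = -7 (C(T) = 2 - 9 = -7)
C(-6) - M(b(6, 1)) = -7 - 2*6/(12 + 6) = -7 - 2*6/18 = -7 - 1*⅔ = -7 - ⅔ = -23/3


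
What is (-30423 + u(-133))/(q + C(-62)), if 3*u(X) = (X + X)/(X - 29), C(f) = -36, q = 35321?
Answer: -7392656/8574255 ≈ -0.86219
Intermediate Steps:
u(X) = 2*X/(3*(-29 + X)) (u(X) = ((X + X)/(X - 29))/3 = ((2*X)/(-29 + X))/3 = (2*X/(-29 + X))/3 = 2*X/(3*(-29 + X)))
(-30423 + u(-133))/(q + C(-62)) = (-30423 + (⅔)*(-133)/(-29 - 133))/(35321 - 36) = (-30423 + (⅔)*(-133)/(-162))/35285 = (-30423 + (⅔)*(-133)*(-1/162))*(1/35285) = (-30423 + 133/243)*(1/35285) = -7392656/243*1/35285 = -7392656/8574255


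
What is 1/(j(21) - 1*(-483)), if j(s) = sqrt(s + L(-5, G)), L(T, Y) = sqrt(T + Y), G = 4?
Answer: 1/(483 + sqrt(21 + I)) ≈ 0.0020509 - 4.6e-7*I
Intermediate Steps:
j(s) = sqrt(I + s) (j(s) = sqrt(s + sqrt(-5 + 4)) = sqrt(s + sqrt(-1)) = sqrt(s + I) = sqrt(I + s))
1/(j(21) - 1*(-483)) = 1/(sqrt(I + 21) - 1*(-483)) = 1/(sqrt(21 + I) + 483) = 1/(483 + sqrt(21 + I))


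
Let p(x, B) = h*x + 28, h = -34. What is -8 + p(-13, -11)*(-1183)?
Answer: -556018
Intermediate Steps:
p(x, B) = 28 - 34*x (p(x, B) = -34*x + 28 = 28 - 34*x)
-8 + p(-13, -11)*(-1183) = -8 + (28 - 34*(-13))*(-1183) = -8 + (28 + 442)*(-1183) = -8 + 470*(-1183) = -8 - 556010 = -556018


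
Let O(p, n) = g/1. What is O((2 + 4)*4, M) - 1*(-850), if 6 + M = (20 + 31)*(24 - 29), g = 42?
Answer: 892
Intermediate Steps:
M = -261 (M = -6 + (20 + 31)*(24 - 29) = -6 + 51*(-5) = -6 - 255 = -261)
O(p, n) = 42 (O(p, n) = 42/1 = 42*1 = 42)
O((2 + 4)*4, M) - 1*(-850) = 42 - 1*(-850) = 42 + 850 = 892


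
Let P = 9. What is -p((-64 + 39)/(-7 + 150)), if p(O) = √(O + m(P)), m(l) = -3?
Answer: -I*√64922/143 ≈ -1.7818*I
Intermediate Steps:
p(O) = √(-3 + O) (p(O) = √(O - 3) = √(-3 + O))
-p((-64 + 39)/(-7 + 150)) = -√(-3 + (-64 + 39)/(-7 + 150)) = -√(-3 - 25/143) = -√(-454/143) = -I*√64922/143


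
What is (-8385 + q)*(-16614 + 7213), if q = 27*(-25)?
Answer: 85173060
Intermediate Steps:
q = -675
(-8385 + q)*(-16614 + 7213) = (-8385 - 675)*(-16614 + 7213) = -9060*(-9401) = 85173060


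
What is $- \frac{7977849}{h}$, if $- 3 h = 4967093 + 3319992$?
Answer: $\frac{23933547}{8287085} \approx 2.8881$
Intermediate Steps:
$h = - \frac{8287085}{3}$ ($h = - \frac{4967093 + 3319992}{3} = \left(- \frac{1}{3}\right) 8287085 = - \frac{8287085}{3} \approx -2.7624 \cdot 10^{6}$)
$- \frac{7977849}{h} = - \frac{7977849}{- \frac{8287085}{3}} = \left(-7977849\right) \left(- \frac{3}{8287085}\right) = \frac{23933547}{8287085}$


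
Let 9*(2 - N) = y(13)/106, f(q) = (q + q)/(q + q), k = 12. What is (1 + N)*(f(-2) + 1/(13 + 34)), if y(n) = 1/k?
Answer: 68686/22419 ≈ 3.0637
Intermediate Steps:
f(q) = 1 (f(q) = (2*q)/((2*q)) = (2*q)*(1/(2*q)) = 1)
y(n) = 1/12
N = 22895/11448 (N = 2 - 1/(108*106) = 2 - ⅑*1/1272 = 2 - 1/11448 = 22895/11448 ≈ 1.9999)
(1 + N)*(f(-2) + 1/(13 + 34)) = (1 + 22895/11448)*(1 + 1/(13 + 34)) = 34343*(1 + 1/47)/11448 = (34343/11448)*(48/47) = 68686/22419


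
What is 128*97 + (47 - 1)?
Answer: 12462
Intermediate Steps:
128*97 + (47 - 1) = 12416 + 46 = 12462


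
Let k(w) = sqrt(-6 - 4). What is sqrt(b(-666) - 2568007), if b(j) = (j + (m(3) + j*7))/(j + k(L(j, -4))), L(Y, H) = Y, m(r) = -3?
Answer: sqrt((1710287331 - 2568007*I*sqrt(10))/(-666 + I*sqrt(10))) ≈ 0.e-5 + 1602.5*I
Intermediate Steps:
k(w) = I*sqrt(10) (k(w) = sqrt(-10) = I*sqrt(10))
b(j) = (-3 + 8*j)/(j + I*sqrt(10)) (b(j) = (j + (-3 + j*7))/(j + I*sqrt(10)) = (j + (-3 + 7*j))/(j + I*sqrt(10)) = (-3 + 8*j)/(j + I*sqrt(10)))
sqrt(b(-666) - 2568007) = sqrt((-3 + 8*(-666))/(-666 + I*sqrt(10)) - 2568007) = sqrt((-3 - 5328)/(-666 + I*sqrt(10)) - 2568007) = sqrt(-5331/(-666 + I*sqrt(10)) - 2568007) = sqrt(-2568007 - 5331/(-666 + I*sqrt(10)))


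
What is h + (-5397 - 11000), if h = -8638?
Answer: -25035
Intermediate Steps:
h + (-5397 - 11000) = -8638 + (-5397 - 11000) = -8638 - 16397 = -25035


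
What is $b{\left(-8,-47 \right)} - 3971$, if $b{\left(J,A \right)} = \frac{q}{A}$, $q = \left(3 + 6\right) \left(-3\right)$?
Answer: $- \frac{186610}{47} \approx -3970.4$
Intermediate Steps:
$q = -27$ ($q = 9 \left(-3\right) = -27$)
$b{\left(J,A \right)} = - \frac{27}{A}$
$b{\left(-8,-47 \right)} - 3971 = - \frac{27}{-47} - 3971 = \left(-27\right) \left(- \frac{1}{47}\right) - 3971 = \frac{27}{47} - 3971 = - \frac{186610}{47}$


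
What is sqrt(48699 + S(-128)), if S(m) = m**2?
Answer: sqrt(65083) ≈ 255.11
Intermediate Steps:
sqrt(48699 + S(-128)) = sqrt(48699 + (-128)**2) = sqrt(48699 + 16384) = sqrt(65083)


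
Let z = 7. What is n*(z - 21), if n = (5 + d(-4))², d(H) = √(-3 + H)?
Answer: -252 - 140*I*√7 ≈ -252.0 - 370.41*I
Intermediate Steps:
n = (5 + I*√7)² (n = (5 + √(-3 - 4))² = (5 + √(-7))² = (5 + I*√7)² ≈ 18.0 + 26.458*I)
n*(z - 21) = (5 + I*√7)²*(7 - 21) = (5 + I*√7)²*(-14) = -14*(5 + I*√7)²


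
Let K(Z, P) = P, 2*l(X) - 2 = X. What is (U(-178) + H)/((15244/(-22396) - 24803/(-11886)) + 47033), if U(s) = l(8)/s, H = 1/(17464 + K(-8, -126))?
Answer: -1439337214392/2415020754806723033 ≈ -5.9599e-7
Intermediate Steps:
l(X) = 1 + X/2
H = 1/17338 (H = 1/(17464 - 126) = 1/17338 ≈ 5.7677e-5)
U(s) = 5/s (U(s) = (1 + (1/2)*8)/s = (1 + 4)/s = 5/s)
(U(-178) + H)/((15244/(-22396) - 24803/(-11886)) + 47033) = (5/(-178) + 1/17338)/((15244/(-22396) - 24803/(-11886)) + 47033) = (5*(-1/178) + 1/17338)/((15244*(-1/22396) - 24803*(-1/11886)) + 47033) = (-5/178 + 1/17338)/((-3811/5599 + 24803/11886) + 47033) = -21628/(771541*(93574451/66549714 + 47033)) = -21628/(771541*3130126273013/66549714) = -21628/771541*66549714/3130126273013 = -1439337214392/2415020754806723033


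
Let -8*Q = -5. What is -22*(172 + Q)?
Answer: -15191/4 ≈ -3797.8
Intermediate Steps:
Q = 5/8 (Q = -1/8*(-5) = 5/8 ≈ 0.62500)
-22*(172 + Q) = -22*(172 + 5/8) = -22*1381/8 = -15191/4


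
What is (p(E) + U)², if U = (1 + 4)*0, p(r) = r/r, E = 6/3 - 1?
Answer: 1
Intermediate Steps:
E = 1 (E = 6*(⅓) - 1 = 2 - 1 = 1)
p(r) = 1
U = 0 (U = 5*0 = 0)
(p(E) + U)² = (1 + 0)² = 1² = 1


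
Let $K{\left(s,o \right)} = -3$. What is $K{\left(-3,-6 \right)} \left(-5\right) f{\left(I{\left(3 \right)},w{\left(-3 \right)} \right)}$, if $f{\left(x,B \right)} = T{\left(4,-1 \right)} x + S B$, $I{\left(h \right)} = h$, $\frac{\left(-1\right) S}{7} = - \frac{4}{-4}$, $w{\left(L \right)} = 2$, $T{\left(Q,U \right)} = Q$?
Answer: $-30$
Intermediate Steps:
$S = -7$ ($S = - 7 \left(- \frac{4}{-4}\right) = - 7 \left(\left(-4\right) \left(- \frac{1}{4}\right)\right) = \left(-7\right) 1 = -7$)
$f{\left(x,B \right)} = - 7 B + 4 x$ ($f{\left(x,B \right)} = 4 x - 7 B = - 7 B + 4 x$)
$K{\left(-3,-6 \right)} \left(-5\right) f{\left(I{\left(3 \right)},w{\left(-3 \right)} \right)} = \left(-3\right) \left(-5\right) \left(\left(-7\right) 2 + 4 \cdot 3\right) = 15 \left(-14 + 12\right) = 15 \left(-2\right) = -30$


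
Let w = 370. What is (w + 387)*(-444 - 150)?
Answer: -449658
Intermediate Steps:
(w + 387)*(-444 - 150) = (370 + 387)*(-444 - 150) = 757*(-594) = -449658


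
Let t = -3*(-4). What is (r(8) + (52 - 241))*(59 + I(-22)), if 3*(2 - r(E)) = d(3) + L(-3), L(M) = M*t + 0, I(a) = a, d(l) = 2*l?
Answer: -6549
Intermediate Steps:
t = 12
L(M) = 12*M (L(M) = M*12 + 0 = 12*M + 0 = 12*M)
r(E) = 12 (r(E) = 2 - (2*3 + 12*(-3))/3 = 2 - (6 - 36)/3 = 2 - ⅓*(-30) = 2 + 10 = 12)
(r(8) + (52 - 241))*(59 + I(-22)) = (12 + (52 - 241))*(59 - 22) = (12 - 189)*37 = -177*37 = -6549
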